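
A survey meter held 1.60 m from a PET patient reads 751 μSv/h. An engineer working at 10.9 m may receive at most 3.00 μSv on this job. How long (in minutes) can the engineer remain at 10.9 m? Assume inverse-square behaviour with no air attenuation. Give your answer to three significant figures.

11.1 min

By the inverse-square law, rate at 10.9 m:
751 × (1.60/10.9)² = 751 × 0.02155 = 16.18 μSv/h.
Stay time = 3.00 μSv ÷ 16.18 μSv/h = 0.1854 h = 11.12 min.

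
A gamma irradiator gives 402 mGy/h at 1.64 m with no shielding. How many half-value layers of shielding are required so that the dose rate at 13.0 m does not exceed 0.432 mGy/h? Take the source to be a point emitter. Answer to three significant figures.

3.89 half-value layers

At 13.0 m, distance alone gives 402 × (1.64/13.0)² = 402 × 0.01591 = 6.396 mGy/h.
Further attenuation needed: 6.396/0.432 = 14.81.
n = log₂(14.81) = 3.888 half-value layers.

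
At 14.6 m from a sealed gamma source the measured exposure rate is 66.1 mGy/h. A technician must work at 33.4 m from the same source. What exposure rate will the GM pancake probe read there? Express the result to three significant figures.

Applying the 1/r² law, scaling from 14.6 m to 33.4 m:
66.1 × (14.6/33.4)² = 66.1 × 0.1911 = 12.63 mGy/h.

12.6 mGy/h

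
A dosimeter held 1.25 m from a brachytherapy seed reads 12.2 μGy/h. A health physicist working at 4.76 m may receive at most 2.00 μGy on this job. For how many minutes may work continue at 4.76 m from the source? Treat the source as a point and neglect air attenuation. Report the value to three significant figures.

Applying the 1/r² law, rate at 4.76 m:
12.2 × (1.25/4.76)² = 12.2 × 0.06896 = 0.8413 μGy/h.
Stay time = 2.00 μGy ÷ 0.8413 μGy/h = 2.377 h = 142.6 min.

143 min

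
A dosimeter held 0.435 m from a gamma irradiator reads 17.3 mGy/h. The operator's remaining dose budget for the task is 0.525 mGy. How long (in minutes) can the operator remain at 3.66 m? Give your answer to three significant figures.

129 min

By the inverse-square law, rate at 3.66 m:
17.3 × (0.435/3.66)² = 17.3 × 0.01413 = 0.2444 mGy/h.
Stay time = 0.525 mGy ÷ 0.2444 mGy/h = 2.148 h = 128.9 min.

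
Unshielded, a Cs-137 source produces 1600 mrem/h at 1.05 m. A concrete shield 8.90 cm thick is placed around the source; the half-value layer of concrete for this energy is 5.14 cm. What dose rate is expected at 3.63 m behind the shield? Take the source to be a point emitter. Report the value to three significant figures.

Distance alone: (1.05/3.63)² = 0.08367, so 1600 × 0.08367 = 133.9 mrem/h.
Shield: 8.90/5.14 = 1.732 half-value layers → attenuation 2^(−1.732) = 0.3010.
Combined: 133.9 × 0.3010 = 40.30 mrem/h.

40.3 mrem/h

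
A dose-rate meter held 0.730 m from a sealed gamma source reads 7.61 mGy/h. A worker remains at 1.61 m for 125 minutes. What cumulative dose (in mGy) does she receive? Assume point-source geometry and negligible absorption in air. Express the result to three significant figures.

3.26 mGy

Since intensity falls as 1/r², rate at 1.61 m:
7.61 × (0.730/1.61)² = 7.61 × 0.2056 = 1.565 mGy/h.
Dose = rate × time = 1.565 mGy/h × 2.083 h = 3.260 mGy.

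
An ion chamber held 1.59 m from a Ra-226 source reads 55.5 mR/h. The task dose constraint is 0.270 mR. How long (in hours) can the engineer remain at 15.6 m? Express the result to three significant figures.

Intensity scales as (d₁/d₂)², so rate at 15.6 m:
55.5 × (1.59/15.6)² = 55.5 × 0.01039 = 0.5766 mR/h.
Stay time = 0.270 mR ÷ 0.5766 mR/h = 0.4683 h.

0.468 h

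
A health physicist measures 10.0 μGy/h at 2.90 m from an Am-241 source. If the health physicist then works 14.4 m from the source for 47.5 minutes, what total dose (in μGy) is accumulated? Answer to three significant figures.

By the inverse-square law, rate at 14.4 m:
10.0 × (2.90/14.4)² = 10.0 × 0.04056 = 0.4056 μGy/h.
Dose = rate × time = 0.4056 μGy/h × 0.7917 h = 0.3211 μGy.

0.321 μGy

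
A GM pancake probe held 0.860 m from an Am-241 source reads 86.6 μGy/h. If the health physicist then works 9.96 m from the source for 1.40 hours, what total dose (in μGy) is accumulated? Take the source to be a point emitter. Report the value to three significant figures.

Since intensity falls as 1/r², rate at 9.96 m:
86.6 × (0.860/9.96)² = 86.6 × 0.007456 = 0.6457 μGy/h.
Dose = rate × time = 0.6457 μGy/h × 1.400 h = 0.9040 μGy.

0.904 μGy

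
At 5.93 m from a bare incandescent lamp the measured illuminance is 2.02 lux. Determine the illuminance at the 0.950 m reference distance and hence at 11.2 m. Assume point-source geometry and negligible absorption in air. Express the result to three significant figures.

78.7 lux; 0.566 lux

Using I₁d₁² = I₂d₂²,
At 0.950 m: (5.93/0.950)² = 38.96, so 2.02 × 38.96 = 78.70 lux
At 11.2 m: (0.950/11.2)² = 0.007195, so 78.70 × 0.007195 = 0.5662 lux.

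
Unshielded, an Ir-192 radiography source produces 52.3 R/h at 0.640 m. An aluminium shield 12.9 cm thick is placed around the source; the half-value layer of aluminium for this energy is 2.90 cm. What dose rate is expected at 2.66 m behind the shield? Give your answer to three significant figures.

Distance alone: 52.3 × (0.640/2.66)² = 52.3 × 0.05789 = 3.028 R/h.
Shield: 12.9/2.90 = 4.448 half-value layers → attenuation 2^(−4.448) = 0.04582.
Combined: 3.028 × 0.04582 = 0.1387 R/h.

0.139 R/h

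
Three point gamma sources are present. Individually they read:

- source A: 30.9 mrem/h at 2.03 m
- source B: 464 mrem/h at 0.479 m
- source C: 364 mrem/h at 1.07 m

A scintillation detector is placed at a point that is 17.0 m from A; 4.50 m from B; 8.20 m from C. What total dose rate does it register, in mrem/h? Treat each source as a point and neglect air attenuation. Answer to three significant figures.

Each source contributes Iᵢ·(dᵢ/rᵢ)²; contributions add.
A: 30.9 × (2.03/17.0)² = 0.4406 mrem/h
B: 464 × (0.479/4.50)² = 5.257 mrem/h
C: 364 × (1.07/8.20)² = 6.198 mrem/h
Total = 0.4406 + 5.257 + 6.198 = 11.90 mrem/h.

11.9 mrem/h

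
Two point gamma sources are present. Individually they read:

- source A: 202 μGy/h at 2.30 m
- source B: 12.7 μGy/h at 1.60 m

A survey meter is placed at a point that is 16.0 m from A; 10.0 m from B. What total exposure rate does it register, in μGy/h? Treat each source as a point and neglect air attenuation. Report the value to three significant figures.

4.50 μGy/h

Each source contributes Iᵢ·(dᵢ/rᵢ)²; contributions add.
A: 202 × (2.30/16.0)² = 4.174 μGy/h
B: 12.7 × (1.60/10.0)² = 0.3251 μGy/h
Total = 4.174 + 0.3251 = 4.499 μGy/h.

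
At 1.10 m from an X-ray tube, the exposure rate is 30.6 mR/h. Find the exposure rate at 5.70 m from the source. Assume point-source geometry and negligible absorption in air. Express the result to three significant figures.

1.14 mR/h

Using I₁d₁² = I₂d₂², the rate at 5.70 m is
30.6 × (1.10/5.70)² = 30.6 × 0.03724 = 1.140 mR/h.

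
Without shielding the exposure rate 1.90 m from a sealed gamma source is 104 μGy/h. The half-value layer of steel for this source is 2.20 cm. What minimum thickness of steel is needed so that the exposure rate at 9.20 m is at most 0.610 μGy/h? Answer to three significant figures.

At 9.20 m, distance alone gives (1.90/9.20)² = 0.04265, so 104 × 0.04265 = 4.436 μGy/h.
Further attenuation needed: 4.436/0.610 = 7.272.
n = log₂(7.272) = 2.862 half-value layers.
Thickness = 2.862 × 2.20 cm = 6.296 cm.

6.30 cm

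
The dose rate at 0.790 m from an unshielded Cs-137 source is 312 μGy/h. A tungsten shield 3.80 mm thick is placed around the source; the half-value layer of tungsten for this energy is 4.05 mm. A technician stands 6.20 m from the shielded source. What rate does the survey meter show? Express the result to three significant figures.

Distance alone: (0.790/6.20)² = 0.01624, so 312 × 0.01624 = 5.067 μGy/h.
Shield: 3.80/4.05 = 0.9383 half-value layers → attenuation 2^(−0.9383) = 0.5218.
Combined: 5.067 × 0.5218 = 2.644 μGy/h.

2.64 μGy/h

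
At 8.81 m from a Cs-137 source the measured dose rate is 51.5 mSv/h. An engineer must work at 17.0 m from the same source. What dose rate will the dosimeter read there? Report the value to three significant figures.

13.8 mSv/h

Using I₁d₁² = I₂d₂², scaling from 8.81 m to 17.0 m:
51.5 × (8.81/17.0)² = 51.5 × 0.2686 = 13.83 mSv/h.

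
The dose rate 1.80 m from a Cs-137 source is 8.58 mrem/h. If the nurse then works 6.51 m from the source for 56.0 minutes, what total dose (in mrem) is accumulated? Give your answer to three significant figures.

0.612 mrem

Using I₁d₁² = I₂d₂², rate at 6.51 m:
8.58 × (1.80/6.51)² = 8.58 × 0.07645 = 0.6559 mrem/h.
Dose = rate × time = 0.6559 mrem/h × 0.9333 h = 0.6122 mrem.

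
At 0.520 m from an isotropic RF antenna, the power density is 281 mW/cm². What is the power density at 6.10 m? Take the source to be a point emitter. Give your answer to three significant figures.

Since intensity falls as 1/r², the rate at 6.10 m is
281 × (0.520/6.10)² = 281 × 0.007267 = 2.042 mW/cm².

2.04 mW/cm²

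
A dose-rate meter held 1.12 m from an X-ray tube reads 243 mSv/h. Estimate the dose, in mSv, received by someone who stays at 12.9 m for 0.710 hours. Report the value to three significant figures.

Applying the 1/r² law, rate at 12.9 m:
243 × (1.12/12.9)² = 243 × 0.007538 = 1.832 mSv/h.
Dose = rate × time = 1.832 mSv/h × 0.7100 h = 1.301 mSv.

1.30 mSv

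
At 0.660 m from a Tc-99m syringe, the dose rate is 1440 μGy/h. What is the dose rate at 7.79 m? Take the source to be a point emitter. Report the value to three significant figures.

Using I₁d₁² = I₂d₂², the rate at 7.79 m is
1440 × (0.660/7.79)² = 1440 × 0.007178 = 10.34 μGy/h.

10.3 μGy/h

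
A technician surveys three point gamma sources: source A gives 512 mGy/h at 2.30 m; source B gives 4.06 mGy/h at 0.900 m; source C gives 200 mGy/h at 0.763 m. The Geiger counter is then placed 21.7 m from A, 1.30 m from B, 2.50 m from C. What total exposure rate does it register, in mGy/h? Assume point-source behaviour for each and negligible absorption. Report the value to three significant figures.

By superposition, sum each source's inverse-square contribution:
A: 512 × (2.30/21.7)² = 5.752 mGy/h
B: 4.06 × (0.900/1.30)² = 1.946 mGy/h
C: 200 × (0.763/2.50)² = 18.63 mGy/h
Total = 5.752 + 1.946 + 18.63 = 26.33 mGy/h.

26.3 mGy/h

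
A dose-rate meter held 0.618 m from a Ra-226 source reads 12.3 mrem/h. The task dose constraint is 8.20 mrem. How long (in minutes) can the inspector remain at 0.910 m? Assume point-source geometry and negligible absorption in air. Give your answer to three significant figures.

Intensity scales as (d₁/d₂)², so rate at 0.910 m:
12.3 × (0.618/0.910)² = 12.3 × 0.4612 = 5.673 mrem/h.
Stay time = 8.20 mrem ÷ 5.673 mrem/h = 1.445 h = 86.70 min.

86.7 min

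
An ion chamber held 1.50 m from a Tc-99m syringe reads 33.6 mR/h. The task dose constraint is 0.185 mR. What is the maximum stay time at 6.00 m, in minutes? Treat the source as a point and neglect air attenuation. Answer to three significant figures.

5.29 min

Intensity scales as (d₁/d₂)², so rate at 6.00 m:
33.6 × (1.50/6.00)² = 33.6 × 0.06250 = 2.100 mR/h.
Stay time = 0.185 mR ÷ 2.100 mR/h = 0.08810 h = 5.286 min.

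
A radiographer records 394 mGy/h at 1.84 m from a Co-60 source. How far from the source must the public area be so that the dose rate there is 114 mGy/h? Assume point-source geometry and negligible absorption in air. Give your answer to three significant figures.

3.42 m

Using I₁d₁² = I₂d₂², d₂ = d₁·√(I₁/I₂).
I₁/I₂ = 394/114 = 3.456, so d₂ = 1.84 × √3.456 = 3.421 m.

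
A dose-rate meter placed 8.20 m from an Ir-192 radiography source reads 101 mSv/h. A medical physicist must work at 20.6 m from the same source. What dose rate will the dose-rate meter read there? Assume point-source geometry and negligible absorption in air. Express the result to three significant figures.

16.0 mSv/h

Using I₁d₁² = I₂d₂², scaling from 8.20 m to 20.6 m:
101 × (8.20/20.6)² = 101 × 0.1585 = 16.01 mSv/h.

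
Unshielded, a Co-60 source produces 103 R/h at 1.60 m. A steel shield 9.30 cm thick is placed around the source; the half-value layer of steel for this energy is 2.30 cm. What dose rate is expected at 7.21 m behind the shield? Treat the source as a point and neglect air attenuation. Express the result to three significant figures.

Distance alone: 103 × (1.60/7.21)² = 103 × 0.04925 = 5.073 R/h.
Shield: 9.30/2.30 = 4.043 half-value layers → attenuation 2^(−4.043) = 0.06066.
Combined: 5.073 × 0.06066 = 0.3077 R/h.

0.308 R/h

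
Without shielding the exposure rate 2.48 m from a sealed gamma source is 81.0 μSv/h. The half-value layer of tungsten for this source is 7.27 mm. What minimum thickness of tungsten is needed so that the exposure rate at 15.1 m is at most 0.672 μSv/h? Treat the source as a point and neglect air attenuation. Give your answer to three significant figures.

At 15.1 m, distance alone gives (2.48/15.1)² = 0.02697, so 81.0 × 0.02697 = 2.185 μSv/h.
Further attenuation needed: 2.185/0.672 = 3.251.
n = log₂(3.251) = 1.701 half-value layers.
Thickness = 1.701 × 7.27 mm = 12.37 mm.

12.4 mm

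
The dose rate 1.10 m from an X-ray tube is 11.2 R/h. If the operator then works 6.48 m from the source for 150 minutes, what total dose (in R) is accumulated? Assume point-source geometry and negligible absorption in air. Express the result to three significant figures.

Applying the 1/r² law, rate at 6.48 m:
11.2 × (1.10/6.48)² = 11.2 × 0.02882 = 0.3228 R/h.
Dose = rate × time = 0.3228 R/h × 2.500 h = 0.8070 R.

0.807 R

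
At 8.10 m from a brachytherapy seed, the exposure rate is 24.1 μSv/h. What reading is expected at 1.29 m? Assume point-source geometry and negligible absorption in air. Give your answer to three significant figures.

950 μSv/h

Using I₁d₁² = I₂d₂², the rate at 1.29 m is
24.1 × (8.10/1.29)² = 24.1 × 39.43 = 950.3 μSv/h.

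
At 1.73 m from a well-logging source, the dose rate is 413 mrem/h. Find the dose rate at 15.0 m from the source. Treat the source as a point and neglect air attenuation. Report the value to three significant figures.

5.49 mrem/h

Applying the 1/r² law, the rate at 15.0 m is
(1.73/15.0)² = 0.01330, so 413 × 0.01330 = 5.493 mrem/h.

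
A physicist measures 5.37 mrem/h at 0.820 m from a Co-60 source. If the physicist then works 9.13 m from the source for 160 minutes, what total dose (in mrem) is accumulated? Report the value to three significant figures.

0.116 mrem

By the inverse-square law, rate at 9.13 m:
5.37 × (0.820/9.13)² = 5.37 × 0.008067 = 0.04332 mrem/h.
Dose = rate × time = 0.04332 mrem/h × 2.667 h = 0.1155 mrem.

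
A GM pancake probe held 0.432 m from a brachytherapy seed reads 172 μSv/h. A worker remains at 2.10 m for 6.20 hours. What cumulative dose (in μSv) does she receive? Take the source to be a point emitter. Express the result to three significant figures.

45.1 μSv

By the inverse-square law, rate at 2.10 m:
172 × (0.432/2.10)² = 172 × 0.04232 = 7.279 μSv/h.
Dose = rate × time = 7.279 μSv/h × 6.200 h = 45.13 μSv.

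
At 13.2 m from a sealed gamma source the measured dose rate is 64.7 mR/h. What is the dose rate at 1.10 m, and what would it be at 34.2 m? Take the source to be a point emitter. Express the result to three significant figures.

9320 mR/h; 9.64 mR/h

Using I₁d₁² = I₂d₂²,
At 1.10 m: 64.7 × (13.2/1.10)² = 64.7 × 144.0 = 9317 mR/h
At 34.2 m: (1.10/34.2)² = 0.001035, so 9317 × 0.001035 = 9.643 mR/h.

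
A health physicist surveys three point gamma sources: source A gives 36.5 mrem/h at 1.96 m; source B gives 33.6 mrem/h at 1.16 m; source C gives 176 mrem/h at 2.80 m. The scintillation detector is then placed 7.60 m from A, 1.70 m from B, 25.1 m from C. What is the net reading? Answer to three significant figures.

20.3 mrem/h

Each source contributes Iᵢ·(dᵢ/rᵢ)²; contributions add.
A: 36.5 × (1.96/7.60)² = 2.428 mrem/h
B: 33.6 × (1.16/1.70)² = 15.64 mrem/h
C: 176 × (2.80/25.1)² = 2.190 mrem/h
Total = 2.428 + 15.64 + 2.190 = 20.26 mrem/h.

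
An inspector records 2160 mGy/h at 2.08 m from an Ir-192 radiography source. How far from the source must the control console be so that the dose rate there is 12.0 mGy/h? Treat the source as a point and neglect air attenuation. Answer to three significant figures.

Since intensity falls as 1/r², d₂ = d₁·√(I₁/I₂).
I₁/I₂ = 2160/12.0 = 180.0, so d₂ = 2.08 × √180.0 = 27.91 m.

27.9 m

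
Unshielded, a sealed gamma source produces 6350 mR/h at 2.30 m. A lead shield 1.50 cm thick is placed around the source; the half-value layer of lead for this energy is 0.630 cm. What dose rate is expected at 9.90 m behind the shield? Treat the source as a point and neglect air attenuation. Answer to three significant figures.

65.8 mR/h

Distance alone: 6350 × (2.30/9.90)² = 6350 × 0.05397 = 342.7 mR/h.
Shield: 1.50/0.630 = 2.381 half-value layers → attenuation 2^(−2.381) = 0.1920.
Combined: 342.7 × 0.1920 = 65.80 mR/h.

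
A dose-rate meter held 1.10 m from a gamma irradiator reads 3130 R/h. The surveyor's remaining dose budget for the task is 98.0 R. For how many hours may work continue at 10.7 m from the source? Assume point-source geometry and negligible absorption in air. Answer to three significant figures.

By the inverse-square law, rate at 10.7 m:
(1.10/10.7)² = 0.01057, so 3130 × 0.01057 = 33.08 R/h.
Stay time = 98.0 R ÷ 33.08 R/h = 2.963 h.

2.96 h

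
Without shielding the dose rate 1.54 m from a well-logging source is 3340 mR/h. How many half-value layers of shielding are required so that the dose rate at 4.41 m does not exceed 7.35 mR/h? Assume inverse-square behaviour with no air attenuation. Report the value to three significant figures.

At 4.41 m, distance alone gives 3340 × (1.54/4.41)² = 3340 × 0.1219 = 407.1 mR/h.
Further attenuation needed: 407.1/7.35 = 55.39.
n = log₂(55.39) = 5.792 half-value layers.

5.79 half-value layers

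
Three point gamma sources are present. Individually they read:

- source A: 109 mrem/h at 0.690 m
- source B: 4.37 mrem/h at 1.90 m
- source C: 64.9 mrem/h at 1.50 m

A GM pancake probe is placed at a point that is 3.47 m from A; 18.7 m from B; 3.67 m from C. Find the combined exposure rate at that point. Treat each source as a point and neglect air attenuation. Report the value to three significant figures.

By superposition, sum each source's inverse-square contribution:
A: 109 × (0.690/3.47)² = 4.310 mrem/h
B: 4.37 × (1.90/18.7)² = 0.04511 mrem/h
C: 64.9 × (1.50/3.67)² = 10.84 mrem/h
Total = 4.310 + 0.04511 + 10.84 = 15.20 mrem/h.

15.2 mrem/h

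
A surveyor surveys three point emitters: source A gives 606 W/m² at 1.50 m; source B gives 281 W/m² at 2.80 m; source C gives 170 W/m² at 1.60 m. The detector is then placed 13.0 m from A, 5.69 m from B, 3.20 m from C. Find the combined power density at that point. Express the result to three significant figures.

By superposition, sum each source's inverse-square contribution:
A: 606 × (1.50/13.0)² = 8.068 W/m²
B: 281 × (2.80/5.69)² = 68.05 W/m²
C: 170 × (1.60/3.20)² = 42.50 W/m²
Total = 8.068 + 68.05 + 42.50 = 118.6 W/m².

119 W/m²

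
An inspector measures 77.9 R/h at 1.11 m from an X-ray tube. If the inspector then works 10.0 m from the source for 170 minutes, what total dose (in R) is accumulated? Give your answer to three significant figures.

Applying the 1/r² law, rate at 10.0 m:
(1.11/10.0)² = 0.01232, so 77.9 × 0.01232 = 0.9597 R/h.
Dose = rate × time = 0.9597 R/h × 2.833 h = 2.719 R.

2.72 R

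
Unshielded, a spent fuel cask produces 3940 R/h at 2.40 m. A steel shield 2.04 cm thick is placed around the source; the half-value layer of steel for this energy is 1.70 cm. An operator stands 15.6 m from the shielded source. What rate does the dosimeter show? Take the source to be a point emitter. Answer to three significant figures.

Distance alone: 3940 × (2.40/15.6)² = 3940 × 0.02367 = 93.26 R/h.
Shield: 2.04/1.70 = 1.200 half-value layers → attenuation 2^(−1.200) = 0.4353.
Combined: 93.26 × 0.4353 = 40.60 R/h.

40.6 R/h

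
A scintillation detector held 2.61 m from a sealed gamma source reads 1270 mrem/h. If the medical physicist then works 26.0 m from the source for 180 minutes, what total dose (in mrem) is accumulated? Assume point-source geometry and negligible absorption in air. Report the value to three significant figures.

By the inverse-square law, rate at 26.0 m:
(2.61/26.0)² = 0.01008, so 1270 × 0.01008 = 12.80 mrem/h.
Dose = rate × time = 12.80 mrem/h × 3.000 h = 38.40 mrem.

38.4 mrem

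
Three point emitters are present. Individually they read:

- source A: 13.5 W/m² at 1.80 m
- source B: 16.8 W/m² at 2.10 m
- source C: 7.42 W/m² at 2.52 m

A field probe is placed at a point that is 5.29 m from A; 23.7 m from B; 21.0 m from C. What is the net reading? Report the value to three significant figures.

1.80 W/m²

Each source contributes Iᵢ·(dᵢ/rᵢ)²; contributions add.
A: 13.5 × (1.80/5.29)² = 1.563 W/m²
B: 16.8 × (2.10/23.7)² = 0.1319 W/m²
C: 7.42 × (2.52/21.0)² = 0.1068 W/m²
Total = 1.563 + 0.1319 + 0.1068 = 1.802 W/m².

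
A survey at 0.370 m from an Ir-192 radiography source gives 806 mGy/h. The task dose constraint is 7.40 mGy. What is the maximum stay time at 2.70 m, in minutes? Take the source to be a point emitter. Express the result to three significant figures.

29.3 min

Using I₁d₁² = I₂d₂², rate at 2.70 m:
(0.370/2.70)² = 0.01878, so 806 × 0.01878 = 15.14 mGy/h.
Stay time = 7.40 mGy ÷ 15.14 mGy/h = 0.4888 h = 29.33 min.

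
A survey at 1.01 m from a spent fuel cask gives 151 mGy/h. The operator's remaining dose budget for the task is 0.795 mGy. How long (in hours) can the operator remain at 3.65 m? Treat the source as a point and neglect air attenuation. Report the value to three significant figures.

0.0688 h

Using I₁d₁² = I₂d₂², rate at 3.65 m:
(1.01/3.65)² = 0.07657, so 151 × 0.07657 = 11.56 mGy/h.
Stay time = 0.795 mGy ÷ 11.56 mGy/h = 0.06877 h.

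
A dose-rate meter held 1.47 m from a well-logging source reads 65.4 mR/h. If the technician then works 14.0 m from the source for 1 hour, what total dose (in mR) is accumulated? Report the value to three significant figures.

Intensity scales as (d₁/d₂)², so rate at 14.0 m:
(1.47/14.0)² = 0.01102, so 65.4 × 0.01102 = 0.7207 mR/h.
Dose = rate × time = 0.7207 mR/h × 1.000 h = 0.7207 mR.

0.721 mR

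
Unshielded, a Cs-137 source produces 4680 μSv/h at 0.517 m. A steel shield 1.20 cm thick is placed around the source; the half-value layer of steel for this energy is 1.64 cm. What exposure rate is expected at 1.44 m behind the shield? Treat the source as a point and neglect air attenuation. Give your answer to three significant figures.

Distance alone: (0.517/1.44)² = 0.1289, so 4680 × 0.1289 = 603.3 μSv/h.
Shield: 1.20/1.64 = 0.7317 half-value layers → attenuation 2^(−0.7317) = 0.6022.
Combined: 603.3 × 0.6022 = 363.3 μSv/h.

363 μSv/h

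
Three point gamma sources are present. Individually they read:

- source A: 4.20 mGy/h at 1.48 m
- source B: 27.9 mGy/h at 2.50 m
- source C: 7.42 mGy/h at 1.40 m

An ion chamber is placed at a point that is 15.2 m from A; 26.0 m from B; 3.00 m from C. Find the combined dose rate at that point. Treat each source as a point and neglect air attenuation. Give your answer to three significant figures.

1.91 mGy/h

Each source contributes Iᵢ·(dᵢ/rᵢ)²; contributions add.
A: 4.20 × (1.48/15.2)² = 0.03982 mGy/h
B: 27.9 × (2.50/26.0)² = 0.2580 mGy/h
C: 7.42 × (1.40/3.00)² = 1.616 mGy/h
Total = 0.03982 + 0.2580 + 1.616 = 1.914 mGy/h.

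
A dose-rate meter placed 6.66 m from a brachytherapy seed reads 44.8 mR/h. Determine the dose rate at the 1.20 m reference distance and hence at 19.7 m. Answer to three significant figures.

1380 mR/h; 5.12 mR/h

Using I₁d₁² = I₂d₂²,
At 1.20 m: (6.66/1.20)² = 30.80, so 44.8 × 30.80 = 1380 mR/h
At 19.7 m: 1380 × (1.20/19.7)² = 1380 × 0.003710 = 5.120 mR/h.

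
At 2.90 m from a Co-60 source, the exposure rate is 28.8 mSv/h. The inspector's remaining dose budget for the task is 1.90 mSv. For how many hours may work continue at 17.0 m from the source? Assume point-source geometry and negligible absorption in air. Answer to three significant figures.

2.27 h

By the inverse-square law, rate at 17.0 m:
(2.90/17.0)² = 0.02910, so 28.8 × 0.02910 = 0.8381 mSv/h.
Stay time = 1.90 mSv ÷ 0.8381 mSv/h = 2.267 h.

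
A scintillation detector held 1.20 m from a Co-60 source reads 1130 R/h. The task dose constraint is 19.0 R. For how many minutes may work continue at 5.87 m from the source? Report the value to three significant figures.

Applying the 1/r² law, rate at 5.87 m:
1130 × (1.20/5.87)² = 1130 × 0.04179 = 47.22 R/h.
Stay time = 19.0 R ÷ 47.22 R/h = 0.4024 h = 24.14 min.

24.1 min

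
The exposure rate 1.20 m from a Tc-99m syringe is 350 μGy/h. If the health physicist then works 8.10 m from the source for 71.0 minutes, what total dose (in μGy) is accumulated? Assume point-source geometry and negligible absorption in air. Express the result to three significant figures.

By the inverse-square law, rate at 8.10 m:
(1.20/8.10)² = 0.02195, so 350 × 0.02195 = 7.683 μGy/h.
Dose = rate × time = 7.683 μGy/h × 1.183 h = 9.089 μGy.

9.09 μGy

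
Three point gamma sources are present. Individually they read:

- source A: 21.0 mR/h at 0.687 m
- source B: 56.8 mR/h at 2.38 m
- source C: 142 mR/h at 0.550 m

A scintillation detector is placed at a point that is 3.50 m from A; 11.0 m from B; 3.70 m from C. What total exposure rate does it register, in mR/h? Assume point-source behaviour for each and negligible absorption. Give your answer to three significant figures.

6.61 mR/h

Each source contributes Iᵢ·(dᵢ/rᵢ)²; contributions add.
A: 21.0 × (0.687/3.50)² = 0.8091 mR/h
B: 56.8 × (2.38/11.0)² = 2.659 mR/h
C: 142 × (0.550/3.70)² = 3.138 mR/h
Total = 0.8091 + 2.659 + 3.138 = 6.606 mR/h.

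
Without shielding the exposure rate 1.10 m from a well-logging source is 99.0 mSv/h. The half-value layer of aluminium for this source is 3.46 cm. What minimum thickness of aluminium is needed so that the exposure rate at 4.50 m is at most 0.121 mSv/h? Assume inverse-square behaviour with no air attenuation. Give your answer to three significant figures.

19.4 cm

At 4.50 m, distance alone gives 99.0 × (1.10/4.50)² = 99.0 × 0.05975 = 5.915 mSv/h.
Further attenuation needed: 5.915/0.121 = 48.88.
n = log₂(48.88) = 5.611 half-value layers.
Thickness = 5.611 × 3.46 cm = 19.41 cm.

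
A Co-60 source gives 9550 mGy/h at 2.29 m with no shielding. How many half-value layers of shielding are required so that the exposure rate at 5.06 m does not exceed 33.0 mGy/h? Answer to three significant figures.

5.89 half-value layers

At 5.06 m, distance alone gives (2.29/5.06)² = 0.2048, so 9550 × 0.2048 = 1956 mGy/h.
Further attenuation needed: 1956/33.0 = 59.27.
n = log₂(59.27) = 5.889 half-value layers.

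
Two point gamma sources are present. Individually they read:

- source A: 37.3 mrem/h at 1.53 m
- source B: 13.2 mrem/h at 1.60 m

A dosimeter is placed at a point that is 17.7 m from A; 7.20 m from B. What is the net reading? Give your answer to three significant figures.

0.931 mrem/h

By superposition, sum each source's inverse-square contribution:
A: 37.3 × (1.53/17.7)² = 0.2787 mrem/h
B: 13.2 × (1.60/7.20)² = 0.6519 mrem/h
Total = 0.2787 + 0.6519 = 0.9306 mrem/h.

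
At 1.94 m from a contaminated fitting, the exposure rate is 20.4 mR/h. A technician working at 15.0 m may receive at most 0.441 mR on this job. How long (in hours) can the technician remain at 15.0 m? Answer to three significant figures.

By the inverse-square law, rate at 15.0 m:
(1.94/15.0)² = 0.01673, so 20.4 × 0.01673 = 0.3413 mR/h.
Stay time = 0.441 mR ÷ 0.3413 mR/h = 1.292 h.

1.29 h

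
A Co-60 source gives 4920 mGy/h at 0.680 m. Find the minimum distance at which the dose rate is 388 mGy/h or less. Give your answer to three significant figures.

Applying the 1/r² law, d₂ = d₁·√(I₁/I₂).
I₁/I₂ = 4920/388 = 12.68, so d₂ = 0.680 × √12.68 = 2.421 m.

2.42 m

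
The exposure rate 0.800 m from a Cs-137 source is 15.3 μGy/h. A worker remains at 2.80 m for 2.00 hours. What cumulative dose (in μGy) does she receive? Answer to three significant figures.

2.50 μGy

Since intensity falls as 1/r², rate at 2.80 m:
15.3 × (0.800/2.80)² = 15.3 × 0.08163 = 1.249 μGy/h.
Dose = rate × time = 1.249 μGy/h × 2.000 h = 2.498 μGy.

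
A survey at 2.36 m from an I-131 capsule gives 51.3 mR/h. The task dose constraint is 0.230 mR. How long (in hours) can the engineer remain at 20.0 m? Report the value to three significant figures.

Intensity scales as (d₁/d₂)², so rate at 20.0 m:
(2.36/20.0)² = 0.01392, so 51.3 × 0.01392 = 0.7141 mR/h.
Stay time = 0.230 mR ÷ 0.7141 mR/h = 0.3221 h.

0.322 h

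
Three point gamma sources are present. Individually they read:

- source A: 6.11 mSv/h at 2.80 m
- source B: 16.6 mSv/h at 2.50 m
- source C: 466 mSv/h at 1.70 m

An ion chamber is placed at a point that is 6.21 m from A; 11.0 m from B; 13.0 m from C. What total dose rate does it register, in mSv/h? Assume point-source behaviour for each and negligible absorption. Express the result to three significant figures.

10.1 mSv/h

Each source contributes Iᵢ·(dᵢ/rᵢ)²; contributions add.
A: 6.11 × (2.80/6.21)² = 1.242 mSv/h
B: 16.6 × (2.50/11.0)² = 0.8574 mSv/h
C: 466 × (1.70/13.0)² = 7.969 mSv/h
Total = 1.242 + 0.8574 + 7.969 = 10.07 mSv/h.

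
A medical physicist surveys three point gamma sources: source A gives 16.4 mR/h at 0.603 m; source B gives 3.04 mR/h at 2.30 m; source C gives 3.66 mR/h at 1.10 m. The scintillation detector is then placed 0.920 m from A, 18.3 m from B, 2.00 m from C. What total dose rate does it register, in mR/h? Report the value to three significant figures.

8.20 mR/h

By superposition, sum each source's inverse-square contribution:
A: 16.4 × (0.603/0.920)² = 7.045 mR/h
B: 3.04 × (2.30/18.3)² = 0.04802 mR/h
C: 3.66 × (1.10/2.00)² = 1.107 mR/h
Total = 7.045 + 0.04802 + 1.107 = 8.200 mR/h.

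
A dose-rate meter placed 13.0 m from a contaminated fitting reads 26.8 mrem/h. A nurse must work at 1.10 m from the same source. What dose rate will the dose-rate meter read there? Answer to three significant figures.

3740 mrem/h

Applying the 1/r² law, scaling from 13.0 m to 1.10 m:
(13.0/1.10)² = 139.7, so 26.8 × 139.7 = 3744 mrem/h.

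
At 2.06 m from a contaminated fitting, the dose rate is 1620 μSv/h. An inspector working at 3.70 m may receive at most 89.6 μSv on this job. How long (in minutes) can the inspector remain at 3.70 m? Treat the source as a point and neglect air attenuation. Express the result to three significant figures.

10.7 min

Intensity scales as (d₁/d₂)², so rate at 3.70 m:
(2.06/3.70)² = 0.3100, so 1620 × 0.3100 = 502.2 μSv/h.
Stay time = 89.6 μSv ÷ 502.2 μSv/h = 0.1784 h = 10.70 min.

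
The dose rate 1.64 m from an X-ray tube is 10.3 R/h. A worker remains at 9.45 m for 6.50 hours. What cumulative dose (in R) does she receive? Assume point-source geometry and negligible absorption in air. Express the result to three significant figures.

2.02 R

Applying the 1/r² law, rate at 9.45 m:
10.3 × (1.64/9.45)² = 10.3 × 0.03012 = 0.3102 R/h.
Dose = rate × time = 0.3102 R/h × 6.500 h = 2.016 R.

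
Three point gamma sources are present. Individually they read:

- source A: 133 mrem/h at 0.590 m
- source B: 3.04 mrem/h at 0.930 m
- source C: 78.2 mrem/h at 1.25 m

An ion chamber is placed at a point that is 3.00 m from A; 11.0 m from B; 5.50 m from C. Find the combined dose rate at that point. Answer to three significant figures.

9.21 mrem/h

By superposition, sum each source's inverse-square contribution:
A: 133 × (0.590/3.00)² = 5.144 mrem/h
B: 3.04 × (0.930/11.0)² = 0.02173 mrem/h
C: 78.2 × (1.25/5.50)² = 4.039 mrem/h
Total = 5.144 + 0.02173 + 4.039 = 9.205 mrem/h.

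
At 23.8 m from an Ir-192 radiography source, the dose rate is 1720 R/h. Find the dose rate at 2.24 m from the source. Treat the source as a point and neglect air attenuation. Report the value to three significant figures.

194000 R/h

By the inverse-square law, the rate at 2.24 m is
1720 × (23.8/2.24)² = 1720 × 112.9 = 194200 R/h.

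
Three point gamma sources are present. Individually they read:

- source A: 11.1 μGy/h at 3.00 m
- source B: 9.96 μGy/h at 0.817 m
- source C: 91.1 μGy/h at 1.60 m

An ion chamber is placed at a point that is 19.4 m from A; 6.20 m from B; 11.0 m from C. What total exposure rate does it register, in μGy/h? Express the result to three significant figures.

Each source contributes Iᵢ·(dᵢ/rᵢ)²; contributions add.
A: 11.1 × (3.00/19.4)² = 0.2654 μGy/h
B: 9.96 × (0.817/6.20)² = 0.1729 μGy/h
C: 91.1 × (1.60/11.0)² = 1.927 μGy/h
Total = 0.2654 + 0.1729 + 1.927 = 2.365 μGy/h.

2.37 μGy/h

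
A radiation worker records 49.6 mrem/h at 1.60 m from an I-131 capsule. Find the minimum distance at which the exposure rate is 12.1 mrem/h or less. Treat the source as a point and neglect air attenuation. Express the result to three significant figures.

Since intensity falls as 1/r², d₂ = d₁·√(I₁/I₂).
I₁/I₂ = 49.6/12.1 = 4.099, so d₂ = 1.60 × √4.099 = 3.239 m.

3.24 m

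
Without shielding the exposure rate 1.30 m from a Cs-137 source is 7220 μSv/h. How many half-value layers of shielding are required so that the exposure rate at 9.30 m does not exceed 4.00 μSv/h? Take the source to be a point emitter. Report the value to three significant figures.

At 9.30 m, distance alone gives (1.30/9.30)² = 0.01954, so 7220 × 0.01954 = 141.1 μSv/h.
Further attenuation needed: 141.1/4.00 = 35.27.
n = log₂(35.27) = 5.140 half-value layers.

5.14 half-value layers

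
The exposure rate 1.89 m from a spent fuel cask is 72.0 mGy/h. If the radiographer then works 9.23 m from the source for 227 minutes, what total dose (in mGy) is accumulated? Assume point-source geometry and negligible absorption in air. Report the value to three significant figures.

Using I₁d₁² = I₂d₂², rate at 9.23 m:
72.0 × (1.89/9.23)² = 72.0 × 0.04193 = 3.019 mGy/h.
Dose = rate × time = 3.019 mGy/h × 3.783 h = 11.42 mGy.

11.4 mGy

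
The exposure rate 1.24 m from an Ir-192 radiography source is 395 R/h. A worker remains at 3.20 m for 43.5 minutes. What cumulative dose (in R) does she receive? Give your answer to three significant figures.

Applying the 1/r² law, rate at 3.20 m:
395 × (1.24/3.20)² = 395 × 0.1502 = 59.33 R/h.
Dose = rate × time = 59.33 R/h × 0.7250 h = 43.01 R.

43.0 R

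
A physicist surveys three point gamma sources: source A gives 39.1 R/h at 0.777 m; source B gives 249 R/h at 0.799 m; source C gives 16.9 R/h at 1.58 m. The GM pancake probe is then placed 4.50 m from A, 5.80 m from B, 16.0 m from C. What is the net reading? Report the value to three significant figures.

6.06 R/h

Each source contributes Iᵢ·(dᵢ/rᵢ)²; contributions add.
A: 39.1 × (0.777/4.50)² = 1.166 R/h
B: 249 × (0.799/5.80)² = 4.725 R/h
C: 16.9 × (1.58/16.0)² = 0.1648 R/h
Total = 1.166 + 4.725 + 0.1648 = 6.056 R/h.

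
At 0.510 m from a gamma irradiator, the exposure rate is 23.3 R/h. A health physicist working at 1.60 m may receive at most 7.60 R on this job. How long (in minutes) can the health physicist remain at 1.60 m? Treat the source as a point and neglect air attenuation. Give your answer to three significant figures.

Intensity scales as (d₁/d₂)², so rate at 1.60 m:
23.3 × (0.510/1.60)² = 23.3 × 0.1016 = 2.367 R/h.
Stay time = 7.60 R ÷ 2.367 R/h = 3.211 h = 192.7 min.

193 min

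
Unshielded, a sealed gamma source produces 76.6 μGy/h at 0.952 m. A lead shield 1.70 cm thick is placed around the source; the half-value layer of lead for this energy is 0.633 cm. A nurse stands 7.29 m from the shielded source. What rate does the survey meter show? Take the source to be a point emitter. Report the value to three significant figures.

0.203 μGy/h

Distance alone: (0.952/7.29)² = 0.01705, so 76.6 × 0.01705 = 1.306 μGy/h.
Shield: 1.70/0.633 = 2.686 half-value layers → attenuation 2^(−2.686) = 0.1554.
Combined: 1.306 × 0.1554 = 0.2030 μGy/h.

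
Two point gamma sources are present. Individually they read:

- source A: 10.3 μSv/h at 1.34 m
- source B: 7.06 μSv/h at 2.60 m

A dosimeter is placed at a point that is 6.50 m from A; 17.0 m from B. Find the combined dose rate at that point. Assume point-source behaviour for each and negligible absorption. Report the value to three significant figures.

Each source contributes Iᵢ·(dᵢ/rᵢ)²; contributions add.
A: 10.3 × (1.34/6.50)² = 0.4377 μSv/h
B: 7.06 × (2.60/17.0)² = 0.1651 μSv/h
Total = 0.4377 + 0.1651 = 0.6028 μSv/h.

0.603 μSv/h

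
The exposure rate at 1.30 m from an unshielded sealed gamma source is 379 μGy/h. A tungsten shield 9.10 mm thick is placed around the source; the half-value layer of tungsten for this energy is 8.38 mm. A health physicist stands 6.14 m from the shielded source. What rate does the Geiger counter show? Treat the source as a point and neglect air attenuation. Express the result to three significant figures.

Distance alone: (1.30/6.14)² = 0.04483, so 379 × 0.04483 = 16.99 μGy/h.
Shield: 9.10/8.38 = 1.086 half-value layers → attenuation 2^(−1.086) = 0.4711.
Combined: 16.99 × 0.4711 = 8.004 μGy/h.

8.00 μGy/h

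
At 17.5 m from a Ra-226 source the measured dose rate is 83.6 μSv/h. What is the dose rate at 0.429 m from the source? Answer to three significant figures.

139000 μSv/h

By the inverse-square law, scaling from 17.5 m to 0.429 m:
(17.5/0.429)² = 1664, so 83.6 × 1664 = 139100 μSv/h.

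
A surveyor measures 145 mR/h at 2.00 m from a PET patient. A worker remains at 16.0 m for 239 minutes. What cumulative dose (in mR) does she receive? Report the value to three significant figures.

By the inverse-square law, rate at 16.0 m:
145 × (2.00/16.0)² = 145 × 0.01562 = 2.265 mR/h.
Dose = rate × time = 2.265 mR/h × 3.983 h = 9.021 mR.

9.02 mR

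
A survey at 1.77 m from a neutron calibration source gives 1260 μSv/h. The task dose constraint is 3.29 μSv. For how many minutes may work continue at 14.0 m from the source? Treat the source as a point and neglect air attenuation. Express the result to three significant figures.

By the inverse-square law, rate at 14.0 m:
(1.77/14.0)² = 0.01598, so 1260 × 0.01598 = 20.13 μSv/h.
Stay time = 3.29 μSv ÷ 20.13 μSv/h = 0.1634 h = 9.804 min.

9.80 min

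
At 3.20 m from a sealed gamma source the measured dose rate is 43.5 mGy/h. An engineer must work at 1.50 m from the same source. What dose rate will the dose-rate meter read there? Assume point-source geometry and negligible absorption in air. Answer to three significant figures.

198 mGy/h

Since intensity falls as 1/r², scaling from 3.20 m to 1.50 m:
(3.20/1.50)² = 4.551, so 43.5 × 4.551 = 198.0 mGy/h.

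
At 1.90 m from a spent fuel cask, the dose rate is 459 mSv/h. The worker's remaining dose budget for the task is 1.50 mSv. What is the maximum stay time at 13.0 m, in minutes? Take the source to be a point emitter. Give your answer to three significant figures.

Intensity scales as (d₁/d₂)², so rate at 13.0 m:
459 × (1.90/13.0)² = 459 × 0.02136 = 9.804 mSv/h.
Stay time = 1.50 mSv ÷ 9.804 mSv/h = 0.1530 h = 9.180 min.

9.18 min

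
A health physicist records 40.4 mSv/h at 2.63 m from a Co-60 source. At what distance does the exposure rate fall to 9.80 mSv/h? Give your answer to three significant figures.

By the inverse-square law, d₂ = d₁·√(I₁/I₂).
I₁/I₂ = 40.4/9.80 = 4.122, so d₂ = 2.63 × √4.122 = 5.340 m.

5.34 m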